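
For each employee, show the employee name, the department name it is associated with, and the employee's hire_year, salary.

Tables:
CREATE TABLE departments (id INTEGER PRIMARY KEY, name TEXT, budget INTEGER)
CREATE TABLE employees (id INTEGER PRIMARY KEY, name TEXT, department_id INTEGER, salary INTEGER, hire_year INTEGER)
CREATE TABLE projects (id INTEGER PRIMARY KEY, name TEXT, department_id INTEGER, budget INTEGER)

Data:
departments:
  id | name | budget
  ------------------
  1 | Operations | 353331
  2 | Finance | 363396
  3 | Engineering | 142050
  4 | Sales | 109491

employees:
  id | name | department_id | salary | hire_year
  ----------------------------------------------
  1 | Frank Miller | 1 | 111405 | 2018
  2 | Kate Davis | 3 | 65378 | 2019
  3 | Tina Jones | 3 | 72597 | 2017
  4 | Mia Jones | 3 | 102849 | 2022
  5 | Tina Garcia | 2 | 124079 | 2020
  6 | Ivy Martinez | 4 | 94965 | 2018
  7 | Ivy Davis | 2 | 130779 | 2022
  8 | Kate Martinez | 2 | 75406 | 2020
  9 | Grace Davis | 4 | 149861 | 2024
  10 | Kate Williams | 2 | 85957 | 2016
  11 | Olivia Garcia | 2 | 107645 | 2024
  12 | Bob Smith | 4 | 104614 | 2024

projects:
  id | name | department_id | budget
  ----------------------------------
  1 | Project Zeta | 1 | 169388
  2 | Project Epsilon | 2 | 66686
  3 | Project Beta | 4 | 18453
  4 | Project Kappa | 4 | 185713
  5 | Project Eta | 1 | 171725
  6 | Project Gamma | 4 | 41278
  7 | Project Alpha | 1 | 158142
SELECT c.name, p.name AS department, c.hire_year, c.salary FROM employees c JOIN departments p ON c.department_id = p.id

Execution result:
name | department | hire_year | salary
Frank Miller | Operations | 2018 | 111405
Kate Davis | Engineering | 2019 | 65378
Tina Jones | Engineering | 2017 | 72597
Mia Jones | Engineering | 2022 | 102849
Tina Garcia | Finance | 2020 | 124079
Ivy Martinez | Sales | 2018 | 94965
Ivy Davis | Finance | 2022 | 130779
Kate Martinez | Finance | 2020 | 75406
Grace Davis | Sales | 2024 | 149861
Kate Williams | Finance | 2016 | 85957
Olivia Garcia | Finance | 2024 | 107645
Bob Smith | Sales | 2024 | 104614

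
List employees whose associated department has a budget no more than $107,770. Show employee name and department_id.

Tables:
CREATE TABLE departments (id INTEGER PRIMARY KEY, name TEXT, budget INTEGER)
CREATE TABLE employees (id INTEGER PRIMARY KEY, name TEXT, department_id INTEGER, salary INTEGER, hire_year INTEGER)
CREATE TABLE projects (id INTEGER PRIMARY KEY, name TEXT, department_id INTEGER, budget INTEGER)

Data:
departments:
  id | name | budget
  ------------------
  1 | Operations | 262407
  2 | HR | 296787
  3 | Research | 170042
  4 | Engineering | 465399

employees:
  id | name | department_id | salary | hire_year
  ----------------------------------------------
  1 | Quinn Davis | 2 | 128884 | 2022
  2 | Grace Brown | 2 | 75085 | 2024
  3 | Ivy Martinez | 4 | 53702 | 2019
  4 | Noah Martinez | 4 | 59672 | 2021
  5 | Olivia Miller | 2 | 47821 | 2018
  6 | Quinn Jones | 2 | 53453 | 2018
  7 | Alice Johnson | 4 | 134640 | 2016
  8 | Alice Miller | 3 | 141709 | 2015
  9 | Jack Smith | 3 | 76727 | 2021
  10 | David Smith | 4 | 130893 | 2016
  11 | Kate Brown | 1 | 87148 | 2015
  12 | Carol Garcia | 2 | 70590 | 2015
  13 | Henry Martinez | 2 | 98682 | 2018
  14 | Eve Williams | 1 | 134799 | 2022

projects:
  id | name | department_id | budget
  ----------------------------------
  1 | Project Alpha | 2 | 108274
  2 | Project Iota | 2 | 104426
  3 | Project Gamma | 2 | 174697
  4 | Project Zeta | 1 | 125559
SELECT name, department_id FROM employees WHERE department_id IN (SELECT id FROM departments WHERE budget <= 107770)

Execution result:
(no rows)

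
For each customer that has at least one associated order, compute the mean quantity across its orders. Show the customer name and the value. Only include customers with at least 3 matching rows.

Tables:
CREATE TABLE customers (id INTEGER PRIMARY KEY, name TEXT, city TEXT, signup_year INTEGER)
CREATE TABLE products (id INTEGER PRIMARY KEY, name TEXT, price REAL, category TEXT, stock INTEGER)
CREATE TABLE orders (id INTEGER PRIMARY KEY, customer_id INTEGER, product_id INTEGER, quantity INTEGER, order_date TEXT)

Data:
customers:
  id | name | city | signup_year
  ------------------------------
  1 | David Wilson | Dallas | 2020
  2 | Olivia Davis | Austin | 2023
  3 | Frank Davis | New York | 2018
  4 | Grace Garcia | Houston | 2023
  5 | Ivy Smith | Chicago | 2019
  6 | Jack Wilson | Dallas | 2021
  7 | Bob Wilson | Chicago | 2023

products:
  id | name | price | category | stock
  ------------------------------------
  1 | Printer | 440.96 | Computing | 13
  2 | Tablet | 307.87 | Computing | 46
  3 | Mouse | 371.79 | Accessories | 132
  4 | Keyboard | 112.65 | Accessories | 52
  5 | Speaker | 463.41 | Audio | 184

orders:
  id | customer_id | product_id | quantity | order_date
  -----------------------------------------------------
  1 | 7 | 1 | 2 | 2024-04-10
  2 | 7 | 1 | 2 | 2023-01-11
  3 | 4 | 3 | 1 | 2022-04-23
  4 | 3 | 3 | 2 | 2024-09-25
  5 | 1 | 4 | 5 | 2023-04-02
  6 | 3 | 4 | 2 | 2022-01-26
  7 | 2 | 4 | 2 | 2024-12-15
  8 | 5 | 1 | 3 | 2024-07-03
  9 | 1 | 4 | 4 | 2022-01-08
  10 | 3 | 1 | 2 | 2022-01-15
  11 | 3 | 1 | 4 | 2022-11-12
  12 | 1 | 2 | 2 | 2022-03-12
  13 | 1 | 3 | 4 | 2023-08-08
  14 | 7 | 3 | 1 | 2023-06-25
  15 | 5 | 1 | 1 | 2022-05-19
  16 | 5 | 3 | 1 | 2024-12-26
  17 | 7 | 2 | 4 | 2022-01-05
SELECT p.name, AVG(c.quantity) AS avg_quantity FROM orders c JOIN customers p ON c.customer_id = p.id GROUP BY p.id, p.name HAVING COUNT(*) >= 3

Execution result:
name | avg_quantity
David Wilson | 3.75
Frank Davis | 2.50
Ivy Smith | 1.67
Bob Wilson | 2.25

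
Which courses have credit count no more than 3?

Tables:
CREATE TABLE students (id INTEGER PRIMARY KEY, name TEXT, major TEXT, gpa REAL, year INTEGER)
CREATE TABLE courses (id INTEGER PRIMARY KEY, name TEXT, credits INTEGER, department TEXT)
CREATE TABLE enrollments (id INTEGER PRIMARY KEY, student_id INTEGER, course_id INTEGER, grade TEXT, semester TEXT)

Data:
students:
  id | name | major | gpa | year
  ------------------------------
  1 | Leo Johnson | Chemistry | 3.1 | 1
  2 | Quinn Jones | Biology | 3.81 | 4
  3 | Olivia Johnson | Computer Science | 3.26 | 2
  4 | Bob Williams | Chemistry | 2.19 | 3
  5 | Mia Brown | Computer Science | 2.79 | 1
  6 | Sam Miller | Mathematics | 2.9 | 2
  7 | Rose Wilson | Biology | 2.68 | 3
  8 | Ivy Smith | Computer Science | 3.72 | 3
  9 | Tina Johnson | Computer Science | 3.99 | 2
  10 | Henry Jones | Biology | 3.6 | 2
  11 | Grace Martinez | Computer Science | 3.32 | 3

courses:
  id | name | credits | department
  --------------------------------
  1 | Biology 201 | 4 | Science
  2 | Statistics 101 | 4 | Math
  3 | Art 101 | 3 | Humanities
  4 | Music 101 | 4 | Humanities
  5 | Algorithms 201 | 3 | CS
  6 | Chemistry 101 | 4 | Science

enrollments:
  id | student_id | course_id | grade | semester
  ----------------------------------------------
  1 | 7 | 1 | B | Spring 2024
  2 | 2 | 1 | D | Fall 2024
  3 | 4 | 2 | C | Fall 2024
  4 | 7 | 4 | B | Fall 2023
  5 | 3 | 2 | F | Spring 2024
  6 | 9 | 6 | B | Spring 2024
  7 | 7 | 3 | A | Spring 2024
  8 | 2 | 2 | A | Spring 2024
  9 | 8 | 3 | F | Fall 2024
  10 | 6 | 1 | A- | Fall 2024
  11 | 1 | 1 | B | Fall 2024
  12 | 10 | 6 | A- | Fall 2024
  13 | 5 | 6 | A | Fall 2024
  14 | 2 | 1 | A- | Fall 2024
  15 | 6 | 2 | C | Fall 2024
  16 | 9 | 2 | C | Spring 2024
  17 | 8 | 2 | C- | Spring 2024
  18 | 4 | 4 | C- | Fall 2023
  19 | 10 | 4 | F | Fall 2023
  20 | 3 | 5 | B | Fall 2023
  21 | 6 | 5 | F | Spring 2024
SELECT name, credits FROM courses WHERE credits <= 3

Execution result:
name | credits
Art 101 | 3
Algorithms 201 | 3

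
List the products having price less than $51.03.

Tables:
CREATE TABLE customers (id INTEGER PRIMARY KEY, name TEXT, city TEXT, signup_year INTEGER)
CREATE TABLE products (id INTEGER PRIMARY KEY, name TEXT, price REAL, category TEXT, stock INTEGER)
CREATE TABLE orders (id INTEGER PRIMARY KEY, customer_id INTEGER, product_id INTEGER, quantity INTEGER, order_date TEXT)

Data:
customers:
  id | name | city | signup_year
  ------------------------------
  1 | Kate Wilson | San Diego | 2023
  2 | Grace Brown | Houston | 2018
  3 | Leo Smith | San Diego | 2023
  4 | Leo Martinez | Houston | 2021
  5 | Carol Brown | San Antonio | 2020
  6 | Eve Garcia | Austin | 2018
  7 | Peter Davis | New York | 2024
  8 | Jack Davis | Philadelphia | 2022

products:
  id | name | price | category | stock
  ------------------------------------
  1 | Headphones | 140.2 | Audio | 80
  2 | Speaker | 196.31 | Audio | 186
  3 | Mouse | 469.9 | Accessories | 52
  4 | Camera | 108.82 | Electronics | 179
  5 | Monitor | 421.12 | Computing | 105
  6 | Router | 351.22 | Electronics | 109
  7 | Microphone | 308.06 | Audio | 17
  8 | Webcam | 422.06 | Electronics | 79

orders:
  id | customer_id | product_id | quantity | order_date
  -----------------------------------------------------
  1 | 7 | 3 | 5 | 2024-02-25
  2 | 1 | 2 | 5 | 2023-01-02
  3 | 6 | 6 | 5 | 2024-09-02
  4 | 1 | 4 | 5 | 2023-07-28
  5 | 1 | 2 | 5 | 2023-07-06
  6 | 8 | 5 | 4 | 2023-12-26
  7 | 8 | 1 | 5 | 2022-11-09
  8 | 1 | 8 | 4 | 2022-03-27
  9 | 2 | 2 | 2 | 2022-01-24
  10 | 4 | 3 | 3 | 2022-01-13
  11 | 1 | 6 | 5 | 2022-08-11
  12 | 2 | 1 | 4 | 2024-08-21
SELECT name, price FROM products WHERE price < 51.03

Execution result:
(no rows)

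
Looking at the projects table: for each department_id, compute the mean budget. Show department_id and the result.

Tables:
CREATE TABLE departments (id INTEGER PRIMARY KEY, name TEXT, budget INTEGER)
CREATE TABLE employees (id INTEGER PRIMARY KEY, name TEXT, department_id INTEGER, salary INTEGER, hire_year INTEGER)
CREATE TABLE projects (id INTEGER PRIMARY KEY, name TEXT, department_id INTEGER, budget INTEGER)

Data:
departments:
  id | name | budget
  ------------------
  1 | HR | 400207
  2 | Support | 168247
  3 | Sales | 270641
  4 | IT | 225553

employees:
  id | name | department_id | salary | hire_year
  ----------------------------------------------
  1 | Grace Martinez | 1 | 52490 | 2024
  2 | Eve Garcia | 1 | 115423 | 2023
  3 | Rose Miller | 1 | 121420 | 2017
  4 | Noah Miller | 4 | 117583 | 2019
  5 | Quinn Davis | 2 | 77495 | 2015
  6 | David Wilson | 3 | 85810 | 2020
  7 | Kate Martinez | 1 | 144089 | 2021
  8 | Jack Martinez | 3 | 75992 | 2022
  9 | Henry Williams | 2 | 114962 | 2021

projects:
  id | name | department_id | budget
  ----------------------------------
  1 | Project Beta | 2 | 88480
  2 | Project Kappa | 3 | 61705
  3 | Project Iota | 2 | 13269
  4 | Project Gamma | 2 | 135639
SELECT department_id, AVG(budget) AS avg_budget FROM projects GROUP BY department_id

Execution result:
department_id | avg_budget
2 | 79129.33
3 | 61705.00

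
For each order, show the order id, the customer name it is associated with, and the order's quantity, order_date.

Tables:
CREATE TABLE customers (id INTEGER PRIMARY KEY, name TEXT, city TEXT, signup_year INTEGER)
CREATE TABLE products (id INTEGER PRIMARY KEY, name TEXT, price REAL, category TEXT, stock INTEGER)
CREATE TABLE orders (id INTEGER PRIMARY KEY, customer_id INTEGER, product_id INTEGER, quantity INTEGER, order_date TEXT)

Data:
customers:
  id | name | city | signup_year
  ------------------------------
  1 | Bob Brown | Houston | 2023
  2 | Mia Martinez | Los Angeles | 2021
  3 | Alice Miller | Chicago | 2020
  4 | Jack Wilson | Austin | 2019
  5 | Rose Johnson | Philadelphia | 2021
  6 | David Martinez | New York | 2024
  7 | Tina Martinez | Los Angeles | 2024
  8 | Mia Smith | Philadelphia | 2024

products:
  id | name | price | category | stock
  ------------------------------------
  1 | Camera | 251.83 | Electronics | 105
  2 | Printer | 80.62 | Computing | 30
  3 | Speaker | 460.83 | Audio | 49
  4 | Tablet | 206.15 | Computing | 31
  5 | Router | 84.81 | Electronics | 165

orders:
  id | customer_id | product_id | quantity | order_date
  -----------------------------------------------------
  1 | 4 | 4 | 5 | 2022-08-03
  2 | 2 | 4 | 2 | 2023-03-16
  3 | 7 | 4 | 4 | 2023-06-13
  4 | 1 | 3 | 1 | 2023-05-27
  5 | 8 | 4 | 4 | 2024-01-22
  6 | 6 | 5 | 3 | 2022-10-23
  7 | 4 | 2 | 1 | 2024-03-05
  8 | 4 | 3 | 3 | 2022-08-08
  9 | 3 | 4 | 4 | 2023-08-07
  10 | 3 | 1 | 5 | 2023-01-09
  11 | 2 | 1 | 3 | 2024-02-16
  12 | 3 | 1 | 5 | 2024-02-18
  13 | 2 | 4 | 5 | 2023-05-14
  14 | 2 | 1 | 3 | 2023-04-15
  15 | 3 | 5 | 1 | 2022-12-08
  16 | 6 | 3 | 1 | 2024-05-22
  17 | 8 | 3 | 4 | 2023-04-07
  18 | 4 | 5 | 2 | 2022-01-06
SELECT c.id, p.name AS customer, c.quantity, c.order_date FROM orders c JOIN customers p ON c.customer_id = p.id

Execution result:
id | customer | quantity | order_date
1 | Jack Wilson | 5 | 2022-08-03
2 | Mia Martinez | 2 | 2023-03-16
3 | Tina Martinez | 4 | 2023-06-13
4 | Bob Brown | 1 | 2023-05-27
5 | Mia Smith | 4 | 2024-01-22
6 | David Martinez | 3 | 2022-10-23
7 | Jack Wilson | 1 | 2024-03-05
8 | Jack Wilson | 3 | 2022-08-08
9 | Alice Miller | 4 | 2023-08-07
10 | Alice Miller | 5 | 2023-01-09
11 | Mia Martinez | 3 | 2024-02-16
12 | Alice Miller | 5 | 2024-02-18
13 | Mia Martinez | 5 | 2023-05-14
14 | Mia Martinez | 3 | 2023-04-15
15 | Alice Miller | 1 | 2022-12-08
16 | David Martinez | 1 | 2024-05-22
17 | Mia Smith | 4 | 2023-04-07
18 | Jack Wilson | 2 | 2022-01-06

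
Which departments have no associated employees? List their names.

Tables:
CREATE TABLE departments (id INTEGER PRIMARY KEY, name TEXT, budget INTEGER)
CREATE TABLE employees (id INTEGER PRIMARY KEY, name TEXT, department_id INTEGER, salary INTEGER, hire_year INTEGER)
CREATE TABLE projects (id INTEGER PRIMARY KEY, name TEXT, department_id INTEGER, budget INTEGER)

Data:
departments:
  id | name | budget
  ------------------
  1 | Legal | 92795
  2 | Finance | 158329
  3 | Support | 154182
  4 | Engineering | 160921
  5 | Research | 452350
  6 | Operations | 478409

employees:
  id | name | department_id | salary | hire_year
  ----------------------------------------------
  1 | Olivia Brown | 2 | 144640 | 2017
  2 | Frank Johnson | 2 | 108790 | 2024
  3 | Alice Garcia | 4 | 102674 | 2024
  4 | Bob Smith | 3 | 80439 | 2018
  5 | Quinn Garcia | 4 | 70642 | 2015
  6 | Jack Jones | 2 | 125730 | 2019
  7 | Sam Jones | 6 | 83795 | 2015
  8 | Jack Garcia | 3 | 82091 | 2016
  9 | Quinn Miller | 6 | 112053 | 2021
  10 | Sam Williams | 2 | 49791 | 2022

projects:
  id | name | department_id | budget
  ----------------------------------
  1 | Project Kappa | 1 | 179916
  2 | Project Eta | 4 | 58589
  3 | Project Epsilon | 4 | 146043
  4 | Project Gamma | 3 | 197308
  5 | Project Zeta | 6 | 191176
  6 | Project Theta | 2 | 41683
SELECT p.name FROM departments p LEFT JOIN employees c ON c.department_id = p.id WHERE c.id IS NULL

Execution result:
name
Legal
Research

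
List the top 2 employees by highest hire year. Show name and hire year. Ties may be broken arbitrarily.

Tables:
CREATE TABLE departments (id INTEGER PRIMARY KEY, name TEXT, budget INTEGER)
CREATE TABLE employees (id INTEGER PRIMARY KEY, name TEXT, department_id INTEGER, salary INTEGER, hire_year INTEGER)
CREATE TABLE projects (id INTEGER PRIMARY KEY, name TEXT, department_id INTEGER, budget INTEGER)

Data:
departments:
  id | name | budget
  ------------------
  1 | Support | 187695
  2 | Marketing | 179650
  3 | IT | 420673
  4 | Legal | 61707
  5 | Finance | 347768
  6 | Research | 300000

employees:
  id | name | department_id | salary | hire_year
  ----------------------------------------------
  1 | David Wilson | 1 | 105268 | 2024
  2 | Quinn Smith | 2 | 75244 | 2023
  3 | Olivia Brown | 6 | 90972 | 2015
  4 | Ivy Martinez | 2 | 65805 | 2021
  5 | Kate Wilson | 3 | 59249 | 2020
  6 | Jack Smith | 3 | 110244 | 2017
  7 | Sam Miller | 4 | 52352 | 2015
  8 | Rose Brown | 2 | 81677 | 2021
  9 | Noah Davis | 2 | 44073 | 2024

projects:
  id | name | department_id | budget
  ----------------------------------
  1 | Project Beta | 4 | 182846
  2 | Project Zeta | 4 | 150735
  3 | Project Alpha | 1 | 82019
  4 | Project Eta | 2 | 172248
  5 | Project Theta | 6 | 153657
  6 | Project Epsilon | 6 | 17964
SELECT name, hire_year FROM employees ORDER BY hire_year DESC LIMIT 2

Execution result:
name | hire_year
David Wilson | 2024
Noah Davis | 2024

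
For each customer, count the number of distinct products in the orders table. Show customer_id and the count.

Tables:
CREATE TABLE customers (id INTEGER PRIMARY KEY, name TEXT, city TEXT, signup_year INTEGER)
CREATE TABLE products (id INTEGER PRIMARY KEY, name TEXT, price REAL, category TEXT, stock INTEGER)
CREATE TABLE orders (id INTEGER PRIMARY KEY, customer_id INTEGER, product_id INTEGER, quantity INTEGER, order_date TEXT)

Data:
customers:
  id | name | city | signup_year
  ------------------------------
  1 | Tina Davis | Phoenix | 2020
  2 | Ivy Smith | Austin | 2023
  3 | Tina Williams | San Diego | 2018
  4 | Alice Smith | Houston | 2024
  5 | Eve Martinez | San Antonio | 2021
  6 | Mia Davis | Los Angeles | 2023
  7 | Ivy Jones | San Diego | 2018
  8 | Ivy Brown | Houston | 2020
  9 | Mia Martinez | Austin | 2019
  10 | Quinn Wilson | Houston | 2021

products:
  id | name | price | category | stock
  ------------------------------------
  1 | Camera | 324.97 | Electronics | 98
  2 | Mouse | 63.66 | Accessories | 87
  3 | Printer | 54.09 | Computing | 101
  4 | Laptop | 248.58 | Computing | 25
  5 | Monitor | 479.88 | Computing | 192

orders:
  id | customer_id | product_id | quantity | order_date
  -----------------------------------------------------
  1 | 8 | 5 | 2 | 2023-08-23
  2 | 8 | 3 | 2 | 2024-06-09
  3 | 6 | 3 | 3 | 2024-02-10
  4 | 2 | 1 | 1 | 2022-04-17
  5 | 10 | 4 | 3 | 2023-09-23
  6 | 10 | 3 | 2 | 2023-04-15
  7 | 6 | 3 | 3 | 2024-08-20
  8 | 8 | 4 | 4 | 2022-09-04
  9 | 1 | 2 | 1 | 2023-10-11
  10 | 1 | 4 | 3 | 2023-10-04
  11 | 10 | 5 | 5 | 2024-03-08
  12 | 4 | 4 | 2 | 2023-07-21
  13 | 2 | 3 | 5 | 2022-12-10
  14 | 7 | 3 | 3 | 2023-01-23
SELECT customer_id, COUNT(DISTINCT product_id) AS distinct_product_count FROM orders GROUP BY customer_id

Execution result:
customer_id | distinct_product_count
1 | 2
2 | 2
4 | 1
6 | 1
7 | 1
8 | 3
10 | 3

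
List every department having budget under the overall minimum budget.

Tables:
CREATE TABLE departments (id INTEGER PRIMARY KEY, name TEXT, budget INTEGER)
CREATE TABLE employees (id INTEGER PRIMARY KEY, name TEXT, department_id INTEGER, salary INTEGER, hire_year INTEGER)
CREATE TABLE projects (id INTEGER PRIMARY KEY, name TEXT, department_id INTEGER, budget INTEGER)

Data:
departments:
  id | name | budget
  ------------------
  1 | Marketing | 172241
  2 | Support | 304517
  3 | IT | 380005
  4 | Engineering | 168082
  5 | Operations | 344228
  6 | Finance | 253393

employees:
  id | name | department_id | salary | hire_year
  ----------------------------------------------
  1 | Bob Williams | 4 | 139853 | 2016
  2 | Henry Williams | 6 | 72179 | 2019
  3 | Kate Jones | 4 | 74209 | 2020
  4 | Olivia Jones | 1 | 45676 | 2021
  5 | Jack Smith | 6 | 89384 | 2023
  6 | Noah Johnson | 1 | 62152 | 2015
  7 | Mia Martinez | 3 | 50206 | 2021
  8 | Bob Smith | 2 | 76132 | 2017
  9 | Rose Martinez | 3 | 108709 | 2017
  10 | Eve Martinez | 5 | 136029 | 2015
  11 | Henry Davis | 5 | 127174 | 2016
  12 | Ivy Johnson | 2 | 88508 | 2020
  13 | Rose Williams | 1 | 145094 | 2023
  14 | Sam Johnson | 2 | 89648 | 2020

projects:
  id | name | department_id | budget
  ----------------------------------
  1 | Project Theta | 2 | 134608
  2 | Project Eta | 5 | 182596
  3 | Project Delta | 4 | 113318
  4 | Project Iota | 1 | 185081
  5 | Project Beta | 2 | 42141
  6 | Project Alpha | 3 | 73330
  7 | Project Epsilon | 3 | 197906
SELECT name, budget FROM departments WHERE budget < (SELECT MIN(budget) FROM departments)

Execution result:
(no rows)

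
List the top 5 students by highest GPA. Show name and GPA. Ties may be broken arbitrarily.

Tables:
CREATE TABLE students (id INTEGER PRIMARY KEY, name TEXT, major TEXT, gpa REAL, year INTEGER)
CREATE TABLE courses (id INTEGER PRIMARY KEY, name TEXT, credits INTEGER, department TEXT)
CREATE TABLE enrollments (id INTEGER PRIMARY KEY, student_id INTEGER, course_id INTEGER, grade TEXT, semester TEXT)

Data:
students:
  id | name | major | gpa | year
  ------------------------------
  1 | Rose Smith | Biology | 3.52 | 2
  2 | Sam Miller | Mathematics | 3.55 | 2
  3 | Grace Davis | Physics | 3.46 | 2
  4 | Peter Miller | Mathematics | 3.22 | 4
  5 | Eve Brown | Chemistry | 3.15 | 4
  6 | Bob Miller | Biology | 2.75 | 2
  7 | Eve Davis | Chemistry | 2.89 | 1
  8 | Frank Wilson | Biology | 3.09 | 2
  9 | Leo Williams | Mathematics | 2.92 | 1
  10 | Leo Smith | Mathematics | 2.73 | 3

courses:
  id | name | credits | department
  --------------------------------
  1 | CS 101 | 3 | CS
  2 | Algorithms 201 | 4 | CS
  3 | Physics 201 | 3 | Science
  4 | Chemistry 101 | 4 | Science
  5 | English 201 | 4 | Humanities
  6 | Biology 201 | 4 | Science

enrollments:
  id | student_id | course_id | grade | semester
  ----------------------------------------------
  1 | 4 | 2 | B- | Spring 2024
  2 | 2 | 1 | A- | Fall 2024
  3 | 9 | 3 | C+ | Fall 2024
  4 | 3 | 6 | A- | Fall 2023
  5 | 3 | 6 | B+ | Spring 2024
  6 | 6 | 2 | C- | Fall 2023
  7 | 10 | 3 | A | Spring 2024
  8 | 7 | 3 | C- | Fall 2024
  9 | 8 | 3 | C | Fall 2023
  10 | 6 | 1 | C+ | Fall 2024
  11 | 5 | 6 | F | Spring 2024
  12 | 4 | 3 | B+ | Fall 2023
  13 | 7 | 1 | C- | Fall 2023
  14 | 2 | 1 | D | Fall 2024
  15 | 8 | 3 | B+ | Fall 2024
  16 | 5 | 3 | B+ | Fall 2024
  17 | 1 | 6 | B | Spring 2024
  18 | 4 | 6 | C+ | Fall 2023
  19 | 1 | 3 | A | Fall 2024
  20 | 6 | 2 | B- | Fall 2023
SELECT name, gpa FROM students ORDER BY gpa DESC LIMIT 5

Execution result:
name | gpa
Sam Miller | 3.55
Rose Smith | 3.52
Grace Davis | 3.46
Peter Miller | 3.22
Eve Brown | 3.15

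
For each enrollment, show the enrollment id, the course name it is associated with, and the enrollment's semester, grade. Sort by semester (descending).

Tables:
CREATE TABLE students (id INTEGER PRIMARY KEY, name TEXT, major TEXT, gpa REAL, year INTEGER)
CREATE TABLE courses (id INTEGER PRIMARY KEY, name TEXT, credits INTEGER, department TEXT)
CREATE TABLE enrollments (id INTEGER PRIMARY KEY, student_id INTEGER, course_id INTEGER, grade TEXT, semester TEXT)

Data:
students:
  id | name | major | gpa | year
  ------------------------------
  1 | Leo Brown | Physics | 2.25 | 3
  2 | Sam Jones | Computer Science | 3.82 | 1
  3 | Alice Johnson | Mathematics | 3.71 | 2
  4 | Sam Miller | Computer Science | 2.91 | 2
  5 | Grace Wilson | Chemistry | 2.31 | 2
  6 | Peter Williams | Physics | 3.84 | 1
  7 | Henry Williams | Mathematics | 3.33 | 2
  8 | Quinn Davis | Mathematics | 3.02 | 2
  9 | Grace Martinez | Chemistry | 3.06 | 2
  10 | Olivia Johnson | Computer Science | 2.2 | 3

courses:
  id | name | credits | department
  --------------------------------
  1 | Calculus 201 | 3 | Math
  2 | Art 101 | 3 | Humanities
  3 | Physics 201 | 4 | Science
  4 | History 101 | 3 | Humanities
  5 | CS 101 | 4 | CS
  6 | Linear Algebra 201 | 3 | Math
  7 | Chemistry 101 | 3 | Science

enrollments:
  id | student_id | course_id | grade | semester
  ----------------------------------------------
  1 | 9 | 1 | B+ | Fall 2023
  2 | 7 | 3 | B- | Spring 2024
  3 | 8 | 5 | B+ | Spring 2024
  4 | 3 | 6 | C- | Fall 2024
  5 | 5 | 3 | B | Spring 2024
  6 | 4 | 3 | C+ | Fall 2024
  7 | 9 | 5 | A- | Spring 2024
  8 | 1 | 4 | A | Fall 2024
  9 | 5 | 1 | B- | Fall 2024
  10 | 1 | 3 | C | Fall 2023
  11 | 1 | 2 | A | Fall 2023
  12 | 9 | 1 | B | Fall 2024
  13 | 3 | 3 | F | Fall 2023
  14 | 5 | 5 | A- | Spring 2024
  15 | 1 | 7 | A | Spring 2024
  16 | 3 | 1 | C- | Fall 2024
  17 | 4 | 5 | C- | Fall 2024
SELECT c.id, p.name AS course, c.semester, c.grade FROM enrollments c JOIN courses p ON c.course_id = p.id ORDER BY c.semester DESC

Execution result:
id | course | semester | grade
2 | Physics 201 | Spring 2024 | B-
3 | CS 101 | Spring 2024 | B+
5 | Physics 201 | Spring 2024 | B
7 | CS 101 | Spring 2024 | A-
14 | CS 101 | Spring 2024 | A-
15 | Chemistry 101 | Spring 2024 | A
4 | Linear Algebra 201 | Fall 2024 | C-
6 | Physics 201 | Fall 2024 | C+
8 | History 101 | Fall 2024 | A
9 | Calculus 201 | Fall 2024 | B-
12 | Calculus 201 | Fall 2024 | B
16 | Calculus 201 | Fall 2024 | C-
17 | CS 101 | Fall 2024 | C-
1 | Calculus 201 | Fall 2023 | B+
10 | Physics 201 | Fall 2023 | C
11 | Art 101 | Fall 2023 | A
13 | Physics 201 | Fall 2023 | F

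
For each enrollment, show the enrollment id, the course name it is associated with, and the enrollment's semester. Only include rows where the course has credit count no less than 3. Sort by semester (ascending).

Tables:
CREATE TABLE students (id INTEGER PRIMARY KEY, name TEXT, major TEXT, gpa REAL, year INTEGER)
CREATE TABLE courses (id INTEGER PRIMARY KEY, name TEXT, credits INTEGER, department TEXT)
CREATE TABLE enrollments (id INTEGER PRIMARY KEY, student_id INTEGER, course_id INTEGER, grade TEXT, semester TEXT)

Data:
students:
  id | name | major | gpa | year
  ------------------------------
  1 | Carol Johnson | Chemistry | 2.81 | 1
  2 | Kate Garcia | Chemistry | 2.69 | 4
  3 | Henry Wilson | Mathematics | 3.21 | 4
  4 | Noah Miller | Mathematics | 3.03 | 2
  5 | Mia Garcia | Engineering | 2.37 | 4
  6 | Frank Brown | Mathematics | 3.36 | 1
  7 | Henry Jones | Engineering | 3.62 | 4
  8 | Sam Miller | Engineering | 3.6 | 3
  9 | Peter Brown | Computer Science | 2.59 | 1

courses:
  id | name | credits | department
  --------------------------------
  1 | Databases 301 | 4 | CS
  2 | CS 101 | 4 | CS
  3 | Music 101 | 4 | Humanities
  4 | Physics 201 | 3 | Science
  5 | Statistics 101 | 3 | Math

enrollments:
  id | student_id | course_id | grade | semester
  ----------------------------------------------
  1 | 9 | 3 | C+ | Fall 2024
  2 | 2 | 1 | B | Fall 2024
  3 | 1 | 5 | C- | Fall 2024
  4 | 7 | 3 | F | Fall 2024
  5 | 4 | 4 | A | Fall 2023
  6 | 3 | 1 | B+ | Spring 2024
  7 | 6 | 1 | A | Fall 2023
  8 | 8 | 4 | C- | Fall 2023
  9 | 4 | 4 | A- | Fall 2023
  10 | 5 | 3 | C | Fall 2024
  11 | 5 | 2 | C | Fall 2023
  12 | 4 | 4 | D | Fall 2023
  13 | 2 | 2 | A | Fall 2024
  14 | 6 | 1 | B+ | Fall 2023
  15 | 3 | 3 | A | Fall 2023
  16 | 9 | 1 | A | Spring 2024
SELECT c.id, p.name AS course, c.semester FROM enrollments c JOIN courses p ON c.course_id = p.id WHERE p.credits >= 3 ORDER BY c.semester ASC

Execution result:
id | course | semester
5 | Physics 201 | Fall 2023
7 | Databases 301 | Fall 2023
8 | Physics 201 | Fall 2023
9 | Physics 201 | Fall 2023
11 | CS 101 | Fall 2023
12 | Physics 201 | Fall 2023
14 | Databases 301 | Fall 2023
15 | Music 101 | Fall 2023
1 | Music 101 | Fall 2024
2 | Databases 301 | Fall 2024
3 | Statistics 101 | Fall 2024
4 | Music 101 | Fall 2024
10 | Music 101 | Fall 2024
13 | CS 101 | Fall 2024
6 | Databases 301 | Spring 2024
16 | Databases 301 | Spring 2024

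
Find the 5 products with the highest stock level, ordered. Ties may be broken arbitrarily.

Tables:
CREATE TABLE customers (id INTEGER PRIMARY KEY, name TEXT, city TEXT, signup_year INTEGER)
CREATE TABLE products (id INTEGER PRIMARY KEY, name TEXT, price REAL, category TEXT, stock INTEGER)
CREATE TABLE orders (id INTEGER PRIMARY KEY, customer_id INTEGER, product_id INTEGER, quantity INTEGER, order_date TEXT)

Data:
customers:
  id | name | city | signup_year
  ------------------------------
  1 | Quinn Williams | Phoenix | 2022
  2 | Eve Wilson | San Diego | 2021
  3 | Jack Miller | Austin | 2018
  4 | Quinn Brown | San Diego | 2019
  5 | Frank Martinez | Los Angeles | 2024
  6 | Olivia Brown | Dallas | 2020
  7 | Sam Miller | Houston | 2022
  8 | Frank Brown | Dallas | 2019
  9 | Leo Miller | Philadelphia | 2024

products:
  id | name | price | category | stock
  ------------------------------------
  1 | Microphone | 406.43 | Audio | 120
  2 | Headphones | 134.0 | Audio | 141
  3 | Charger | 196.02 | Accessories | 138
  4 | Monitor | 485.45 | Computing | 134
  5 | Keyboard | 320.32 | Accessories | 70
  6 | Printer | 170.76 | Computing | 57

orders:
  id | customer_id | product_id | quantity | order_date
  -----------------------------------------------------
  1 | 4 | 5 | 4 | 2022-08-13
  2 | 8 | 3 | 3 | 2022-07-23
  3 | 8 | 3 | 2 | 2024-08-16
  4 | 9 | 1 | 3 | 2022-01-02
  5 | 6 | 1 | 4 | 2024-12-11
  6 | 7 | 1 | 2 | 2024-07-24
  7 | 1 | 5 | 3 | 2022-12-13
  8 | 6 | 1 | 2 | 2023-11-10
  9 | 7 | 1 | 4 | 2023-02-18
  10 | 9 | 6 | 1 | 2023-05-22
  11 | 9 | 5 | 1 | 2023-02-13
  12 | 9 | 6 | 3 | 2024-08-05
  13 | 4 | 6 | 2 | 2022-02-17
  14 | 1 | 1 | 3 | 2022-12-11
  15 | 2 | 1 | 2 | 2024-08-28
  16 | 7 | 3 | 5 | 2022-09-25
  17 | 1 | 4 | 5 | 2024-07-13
SELECT name, stock FROM products ORDER BY stock DESC LIMIT 5

Execution result:
name | stock
Headphones | 141
Charger | 138
Monitor | 134
Microphone | 120
Keyboard | 70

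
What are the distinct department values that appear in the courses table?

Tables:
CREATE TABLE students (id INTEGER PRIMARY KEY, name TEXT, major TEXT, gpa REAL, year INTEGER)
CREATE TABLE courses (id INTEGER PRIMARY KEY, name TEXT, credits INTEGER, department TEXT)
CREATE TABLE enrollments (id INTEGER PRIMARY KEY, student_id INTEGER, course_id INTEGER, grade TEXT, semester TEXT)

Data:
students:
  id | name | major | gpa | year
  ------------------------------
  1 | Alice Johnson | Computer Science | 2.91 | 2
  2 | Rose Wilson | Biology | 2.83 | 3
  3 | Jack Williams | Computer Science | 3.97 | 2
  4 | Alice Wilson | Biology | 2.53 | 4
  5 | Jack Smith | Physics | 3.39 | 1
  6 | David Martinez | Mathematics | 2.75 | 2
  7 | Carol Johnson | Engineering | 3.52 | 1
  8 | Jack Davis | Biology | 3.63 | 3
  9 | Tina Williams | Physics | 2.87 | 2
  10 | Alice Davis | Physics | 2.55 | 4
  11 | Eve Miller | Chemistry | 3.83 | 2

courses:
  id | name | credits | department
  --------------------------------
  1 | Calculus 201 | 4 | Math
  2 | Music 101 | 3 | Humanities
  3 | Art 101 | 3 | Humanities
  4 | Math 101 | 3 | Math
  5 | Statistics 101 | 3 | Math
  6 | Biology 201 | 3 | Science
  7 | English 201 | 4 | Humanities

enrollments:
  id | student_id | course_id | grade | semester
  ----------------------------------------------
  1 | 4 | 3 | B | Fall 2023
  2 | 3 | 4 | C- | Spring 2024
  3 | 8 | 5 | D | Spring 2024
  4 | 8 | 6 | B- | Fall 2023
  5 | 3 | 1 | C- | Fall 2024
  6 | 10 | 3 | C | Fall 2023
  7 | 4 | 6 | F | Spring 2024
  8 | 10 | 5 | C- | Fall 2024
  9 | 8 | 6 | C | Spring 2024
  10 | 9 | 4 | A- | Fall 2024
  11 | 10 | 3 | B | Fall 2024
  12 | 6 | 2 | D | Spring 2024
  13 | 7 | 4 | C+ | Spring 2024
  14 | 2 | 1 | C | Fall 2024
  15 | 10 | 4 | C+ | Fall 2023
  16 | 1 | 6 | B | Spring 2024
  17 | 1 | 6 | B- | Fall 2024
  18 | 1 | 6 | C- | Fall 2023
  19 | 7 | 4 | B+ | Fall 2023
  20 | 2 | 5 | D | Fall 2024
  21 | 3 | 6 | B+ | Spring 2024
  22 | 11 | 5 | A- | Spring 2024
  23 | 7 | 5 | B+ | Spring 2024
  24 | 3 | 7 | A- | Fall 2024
SELECT DISTINCT department FROM courses

Execution result:
department
Math
Humanities
Science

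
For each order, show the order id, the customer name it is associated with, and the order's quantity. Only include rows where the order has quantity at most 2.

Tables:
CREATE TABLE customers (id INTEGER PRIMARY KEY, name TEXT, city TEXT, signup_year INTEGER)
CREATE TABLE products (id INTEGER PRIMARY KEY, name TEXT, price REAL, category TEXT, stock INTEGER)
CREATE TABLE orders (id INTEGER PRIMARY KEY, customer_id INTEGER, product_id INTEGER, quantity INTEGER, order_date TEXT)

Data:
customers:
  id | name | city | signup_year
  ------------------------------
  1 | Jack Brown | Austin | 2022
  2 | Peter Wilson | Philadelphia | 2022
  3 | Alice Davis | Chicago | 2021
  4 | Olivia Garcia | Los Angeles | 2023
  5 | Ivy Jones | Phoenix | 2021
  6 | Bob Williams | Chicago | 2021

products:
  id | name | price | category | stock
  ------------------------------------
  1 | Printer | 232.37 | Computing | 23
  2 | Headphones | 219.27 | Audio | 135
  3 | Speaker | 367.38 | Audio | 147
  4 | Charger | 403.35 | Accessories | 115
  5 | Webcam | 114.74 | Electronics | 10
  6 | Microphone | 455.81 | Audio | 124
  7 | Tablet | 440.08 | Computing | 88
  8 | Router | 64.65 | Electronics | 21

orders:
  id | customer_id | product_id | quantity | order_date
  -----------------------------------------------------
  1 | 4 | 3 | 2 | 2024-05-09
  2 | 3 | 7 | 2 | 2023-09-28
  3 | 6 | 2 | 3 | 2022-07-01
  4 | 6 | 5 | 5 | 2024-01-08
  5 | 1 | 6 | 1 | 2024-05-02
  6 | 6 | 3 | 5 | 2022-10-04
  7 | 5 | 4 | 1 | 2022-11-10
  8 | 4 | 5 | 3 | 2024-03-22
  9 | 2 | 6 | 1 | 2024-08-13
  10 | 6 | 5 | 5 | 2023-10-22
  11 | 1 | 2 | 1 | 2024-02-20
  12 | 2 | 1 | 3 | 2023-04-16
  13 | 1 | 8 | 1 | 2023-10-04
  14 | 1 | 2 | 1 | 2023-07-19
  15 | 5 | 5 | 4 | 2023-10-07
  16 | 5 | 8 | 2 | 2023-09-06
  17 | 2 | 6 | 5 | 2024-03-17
SELECT c.id, p.name AS customer, c.quantity FROM orders c JOIN customers p ON c.customer_id = p.id WHERE c.quantity <= 2

Execution result:
id | customer | quantity
1 | Olivia Garcia | 2
2 | Alice Davis | 2
5 | Jack Brown | 1
7 | Ivy Jones | 1
9 | Peter Wilson | 1
11 | Jack Brown | 1
13 | Jack Brown | 1
14 | Jack Brown | 1
16 | Ivy Jones | 2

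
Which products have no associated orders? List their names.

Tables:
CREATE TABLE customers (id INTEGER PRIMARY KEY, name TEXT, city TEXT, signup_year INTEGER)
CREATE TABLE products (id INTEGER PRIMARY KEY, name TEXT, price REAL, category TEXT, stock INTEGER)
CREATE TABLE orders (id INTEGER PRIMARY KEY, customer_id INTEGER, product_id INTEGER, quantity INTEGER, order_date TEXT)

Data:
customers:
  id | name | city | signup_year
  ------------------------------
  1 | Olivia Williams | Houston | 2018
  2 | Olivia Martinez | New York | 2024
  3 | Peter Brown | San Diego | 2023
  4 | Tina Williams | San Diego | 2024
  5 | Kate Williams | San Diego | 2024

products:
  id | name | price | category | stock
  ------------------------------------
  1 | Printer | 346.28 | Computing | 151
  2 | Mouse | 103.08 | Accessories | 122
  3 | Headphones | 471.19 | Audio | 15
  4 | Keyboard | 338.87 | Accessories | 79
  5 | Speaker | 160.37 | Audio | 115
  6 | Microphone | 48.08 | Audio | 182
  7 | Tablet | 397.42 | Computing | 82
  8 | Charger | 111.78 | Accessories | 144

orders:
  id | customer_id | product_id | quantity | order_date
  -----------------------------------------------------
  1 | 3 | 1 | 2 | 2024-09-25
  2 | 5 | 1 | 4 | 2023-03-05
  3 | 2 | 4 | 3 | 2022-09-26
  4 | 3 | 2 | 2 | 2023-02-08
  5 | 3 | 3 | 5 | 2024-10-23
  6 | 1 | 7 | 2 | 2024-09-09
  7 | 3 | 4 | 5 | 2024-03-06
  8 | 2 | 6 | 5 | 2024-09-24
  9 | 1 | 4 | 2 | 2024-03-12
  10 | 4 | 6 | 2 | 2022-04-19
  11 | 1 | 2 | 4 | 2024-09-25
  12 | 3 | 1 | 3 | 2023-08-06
SELECT p.name FROM products p LEFT JOIN orders c ON c.product_id = p.id WHERE c.id IS NULL

Execution result:
name
Speaker
Charger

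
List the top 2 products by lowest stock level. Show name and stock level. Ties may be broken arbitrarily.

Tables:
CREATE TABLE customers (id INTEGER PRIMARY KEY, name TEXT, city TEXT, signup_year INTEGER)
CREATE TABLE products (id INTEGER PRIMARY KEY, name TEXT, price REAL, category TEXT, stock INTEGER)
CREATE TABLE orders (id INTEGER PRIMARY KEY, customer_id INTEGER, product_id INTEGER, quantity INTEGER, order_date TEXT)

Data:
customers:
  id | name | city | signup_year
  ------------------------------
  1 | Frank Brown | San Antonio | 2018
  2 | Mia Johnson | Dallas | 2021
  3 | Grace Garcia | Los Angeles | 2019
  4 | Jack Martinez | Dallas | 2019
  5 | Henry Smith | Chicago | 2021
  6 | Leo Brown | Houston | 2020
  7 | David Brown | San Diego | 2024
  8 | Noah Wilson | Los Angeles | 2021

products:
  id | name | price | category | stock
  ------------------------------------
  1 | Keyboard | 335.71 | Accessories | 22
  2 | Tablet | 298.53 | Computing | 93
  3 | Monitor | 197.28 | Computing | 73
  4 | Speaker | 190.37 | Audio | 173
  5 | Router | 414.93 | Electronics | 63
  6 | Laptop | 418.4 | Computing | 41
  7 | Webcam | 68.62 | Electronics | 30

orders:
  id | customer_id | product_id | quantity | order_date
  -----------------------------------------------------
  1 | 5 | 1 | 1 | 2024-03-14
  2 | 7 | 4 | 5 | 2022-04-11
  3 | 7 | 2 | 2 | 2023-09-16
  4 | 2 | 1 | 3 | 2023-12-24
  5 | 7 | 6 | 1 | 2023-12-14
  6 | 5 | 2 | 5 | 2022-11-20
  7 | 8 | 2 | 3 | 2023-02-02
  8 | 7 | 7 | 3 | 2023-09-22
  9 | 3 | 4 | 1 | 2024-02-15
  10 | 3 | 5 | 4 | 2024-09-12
SELECT name, stock FROM products ORDER BY stock ASC LIMIT 2

Execution result:
name | stock
Keyboard | 22
Webcam | 30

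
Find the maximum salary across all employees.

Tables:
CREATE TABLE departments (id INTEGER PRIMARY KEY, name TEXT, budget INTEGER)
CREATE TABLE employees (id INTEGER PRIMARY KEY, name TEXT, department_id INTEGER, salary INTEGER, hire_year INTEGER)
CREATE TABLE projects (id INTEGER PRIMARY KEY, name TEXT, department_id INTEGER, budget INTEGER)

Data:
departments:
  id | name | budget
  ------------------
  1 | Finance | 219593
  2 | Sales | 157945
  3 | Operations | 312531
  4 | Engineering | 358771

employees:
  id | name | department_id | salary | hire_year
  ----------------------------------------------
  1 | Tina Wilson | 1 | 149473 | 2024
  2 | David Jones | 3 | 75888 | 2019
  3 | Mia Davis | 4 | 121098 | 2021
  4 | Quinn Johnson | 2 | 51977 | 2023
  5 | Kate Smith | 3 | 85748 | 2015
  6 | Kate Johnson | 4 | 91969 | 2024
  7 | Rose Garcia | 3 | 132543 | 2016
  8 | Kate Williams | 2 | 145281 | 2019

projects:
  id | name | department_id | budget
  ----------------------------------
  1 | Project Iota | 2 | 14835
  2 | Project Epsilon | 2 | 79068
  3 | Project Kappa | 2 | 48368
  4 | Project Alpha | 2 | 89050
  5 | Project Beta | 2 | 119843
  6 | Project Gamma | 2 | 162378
SELECT MAX(salary) FROM employees

Execution result:
149473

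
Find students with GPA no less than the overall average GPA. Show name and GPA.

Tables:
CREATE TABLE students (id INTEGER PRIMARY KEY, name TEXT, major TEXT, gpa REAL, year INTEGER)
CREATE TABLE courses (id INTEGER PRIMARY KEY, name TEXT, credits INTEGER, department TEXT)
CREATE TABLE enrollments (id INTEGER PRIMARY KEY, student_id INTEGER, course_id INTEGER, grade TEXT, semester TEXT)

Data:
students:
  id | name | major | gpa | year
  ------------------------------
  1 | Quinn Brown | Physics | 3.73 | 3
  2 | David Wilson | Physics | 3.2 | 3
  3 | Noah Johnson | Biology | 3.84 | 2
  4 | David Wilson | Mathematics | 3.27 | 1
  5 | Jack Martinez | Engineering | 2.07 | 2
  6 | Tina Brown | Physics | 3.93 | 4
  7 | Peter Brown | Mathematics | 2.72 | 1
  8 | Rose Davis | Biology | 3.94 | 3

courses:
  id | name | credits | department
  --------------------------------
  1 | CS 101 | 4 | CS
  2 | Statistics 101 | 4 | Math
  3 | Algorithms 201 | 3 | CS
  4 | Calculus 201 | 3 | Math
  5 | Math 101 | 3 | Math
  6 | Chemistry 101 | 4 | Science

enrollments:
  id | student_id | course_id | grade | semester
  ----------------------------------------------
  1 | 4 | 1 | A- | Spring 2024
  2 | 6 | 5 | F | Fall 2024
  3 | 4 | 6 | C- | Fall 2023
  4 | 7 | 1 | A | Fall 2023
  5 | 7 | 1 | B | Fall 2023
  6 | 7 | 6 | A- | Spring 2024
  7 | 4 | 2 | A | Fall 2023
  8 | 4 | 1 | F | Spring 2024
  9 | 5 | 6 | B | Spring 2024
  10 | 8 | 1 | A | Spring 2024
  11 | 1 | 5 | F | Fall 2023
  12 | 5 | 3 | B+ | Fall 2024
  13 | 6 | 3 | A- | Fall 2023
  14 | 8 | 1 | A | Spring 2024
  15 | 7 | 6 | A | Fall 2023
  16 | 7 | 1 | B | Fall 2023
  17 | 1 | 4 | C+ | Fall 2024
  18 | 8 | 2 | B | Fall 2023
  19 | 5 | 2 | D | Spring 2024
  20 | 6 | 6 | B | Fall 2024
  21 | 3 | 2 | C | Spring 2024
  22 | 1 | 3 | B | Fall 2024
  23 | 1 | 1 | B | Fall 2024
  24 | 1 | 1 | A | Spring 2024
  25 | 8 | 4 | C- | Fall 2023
SELECT name, gpa FROM students WHERE gpa >= (SELECT AVG(gpa) FROM students)

Execution result:
name | gpa
Quinn Brown | 3.73
Noah Johnson | 3.84
Tina Brown | 3.93
Rose Davis | 3.94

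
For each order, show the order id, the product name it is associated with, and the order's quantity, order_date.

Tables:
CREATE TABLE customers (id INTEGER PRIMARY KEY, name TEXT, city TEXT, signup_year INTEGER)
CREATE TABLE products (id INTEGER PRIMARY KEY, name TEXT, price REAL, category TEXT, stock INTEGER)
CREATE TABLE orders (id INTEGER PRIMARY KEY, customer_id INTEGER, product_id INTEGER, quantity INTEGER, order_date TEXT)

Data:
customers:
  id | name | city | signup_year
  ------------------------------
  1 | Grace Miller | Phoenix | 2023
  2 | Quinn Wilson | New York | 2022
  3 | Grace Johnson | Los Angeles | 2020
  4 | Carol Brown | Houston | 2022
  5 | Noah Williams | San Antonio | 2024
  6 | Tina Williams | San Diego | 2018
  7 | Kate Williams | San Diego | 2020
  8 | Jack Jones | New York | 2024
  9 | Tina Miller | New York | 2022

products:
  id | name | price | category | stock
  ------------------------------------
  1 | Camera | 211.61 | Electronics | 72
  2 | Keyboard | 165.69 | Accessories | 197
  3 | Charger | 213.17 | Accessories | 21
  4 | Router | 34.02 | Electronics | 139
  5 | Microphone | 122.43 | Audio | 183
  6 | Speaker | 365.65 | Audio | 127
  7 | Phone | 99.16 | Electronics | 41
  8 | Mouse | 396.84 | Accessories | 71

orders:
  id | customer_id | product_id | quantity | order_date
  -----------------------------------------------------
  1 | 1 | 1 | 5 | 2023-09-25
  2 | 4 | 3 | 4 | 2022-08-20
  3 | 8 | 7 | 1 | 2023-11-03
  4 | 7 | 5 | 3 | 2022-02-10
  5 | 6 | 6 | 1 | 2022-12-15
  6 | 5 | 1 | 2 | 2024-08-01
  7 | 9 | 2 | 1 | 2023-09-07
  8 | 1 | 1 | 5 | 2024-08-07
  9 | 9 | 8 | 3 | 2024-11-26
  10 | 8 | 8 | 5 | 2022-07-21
SELECT c.id, p.name AS product, c.quantity, c.order_date FROM orders c JOIN products p ON c.product_id = p.id

Execution result:
id | product | quantity | order_date
1 | Camera | 5 | 2023-09-25
2 | Charger | 4 | 2022-08-20
3 | Phone | 1 | 2023-11-03
4 | Microphone | 3 | 2022-02-10
5 | Speaker | 1 | 2022-12-15
6 | Camera | 2 | 2024-08-01
7 | Keyboard | 1 | 2023-09-07
8 | Camera | 5 | 2024-08-07
9 | Mouse | 3 | 2024-11-26
10 | Mouse | 5 | 2022-07-21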